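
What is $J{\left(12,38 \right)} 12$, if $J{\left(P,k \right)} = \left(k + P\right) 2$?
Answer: $1200$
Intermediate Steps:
$J{\left(P,k \right)} = 2 P + 2 k$ ($J{\left(P,k \right)} = \left(P + k\right) 2 = 2 P + 2 k$)
$J{\left(12,38 \right)} 12 = \left(2 \cdot 12 + 2 \cdot 38\right) 12 = \left(24 + 76\right) 12 = 100 \cdot 12 = 1200$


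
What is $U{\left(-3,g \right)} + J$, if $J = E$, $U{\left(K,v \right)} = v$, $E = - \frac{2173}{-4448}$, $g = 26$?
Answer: $\frac{117821}{4448} \approx 26.489$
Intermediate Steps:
$E = \frac{2173}{4448}$ ($E = \left(-2173\right) \left(- \frac{1}{4448}\right) = \frac{2173}{4448} \approx 0.48853$)
$J = \frac{2173}{4448} \approx 0.48853$
$U{\left(-3,g \right)} + J = 26 + \frac{2173}{4448} = \frac{117821}{4448}$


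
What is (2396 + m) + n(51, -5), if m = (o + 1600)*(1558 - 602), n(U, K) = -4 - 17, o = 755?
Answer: 2253755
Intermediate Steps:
n(U, K) = -21
m = 2251380 (m = (755 + 1600)*(1558 - 602) = 2355*956 = 2251380)
(2396 + m) + n(51, -5) = (2396 + 2251380) - 21 = 2253776 - 21 = 2253755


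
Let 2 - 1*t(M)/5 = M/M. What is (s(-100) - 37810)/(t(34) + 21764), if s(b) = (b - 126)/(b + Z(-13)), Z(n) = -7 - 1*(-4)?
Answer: -3894204/2242207 ≈ -1.7368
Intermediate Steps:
Z(n) = -3 (Z(n) = -7 + 4 = -3)
s(b) = (-126 + b)/(-3 + b) (s(b) = (b - 126)/(b - 3) = (-126 + b)/(-3 + b))
t(M) = 5 (t(M) = 10 - 5*M/M = 10 - 5*1 = 10 - 5 = 5)
(s(-100) - 37810)/(t(34) + 21764) = ((-126 - 100)/(-3 - 100) - 37810)/(5 + 21764) = (-226/(-103) - 37810)/21769 = (-1/103*(-226) - 37810)*(1/21769) = (226/103 - 37810)*(1/21769) = -3894204/103*1/21769 = -3894204/2242207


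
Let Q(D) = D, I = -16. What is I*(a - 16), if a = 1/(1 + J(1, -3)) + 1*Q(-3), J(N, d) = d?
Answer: 312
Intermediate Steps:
a = -7/2 (a = 1/(1 - 3) + 1*(-3) = 1/(-2) - 3 = -1/2 - 3 = -7/2 ≈ -3.5000)
I*(a - 16) = -16*(-7/2 - 16) = -16*(-39/2) = 312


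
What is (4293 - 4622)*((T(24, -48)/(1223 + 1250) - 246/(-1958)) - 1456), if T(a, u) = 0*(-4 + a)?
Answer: 468924029/979 ≈ 4.7898e+5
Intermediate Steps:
T(a, u) = 0
(4293 - 4622)*((T(24, -48)/(1223 + 1250) - 246/(-1958)) - 1456) = (4293 - 4622)*((0/(1223 + 1250) - 246/(-1958)) - 1456) = -329*((0/2473 - 246*(-1/1958)) - 1456) = -329*((0*(1/2473) + 123/979) - 1456) = -329*((0 + 123/979) - 1456) = -329*(123/979 - 1456) = -329*(-1425301/979) = 468924029/979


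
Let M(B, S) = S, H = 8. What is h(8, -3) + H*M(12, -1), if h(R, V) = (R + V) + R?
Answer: 5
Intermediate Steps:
h(R, V) = V + 2*R
h(8, -3) + H*M(12, -1) = (-3 + 2*8) + 8*(-1) = (-3 + 16) - 8 = 13 - 8 = 5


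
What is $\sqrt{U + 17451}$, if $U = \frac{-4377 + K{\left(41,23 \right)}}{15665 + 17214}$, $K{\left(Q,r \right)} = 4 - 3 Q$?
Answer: $\frac{\sqrt{384997612043}}{4697} \approx 132.1$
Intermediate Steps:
$U = - \frac{4496}{32879}$ ($U = \frac{-4377 + \left(4 - 123\right)}{15665 + 17214} = \frac{-4377 + \left(4 - 123\right)}{32879} = \left(-4377 - 119\right) \frac{1}{32879} = \left(-4496\right) \frac{1}{32879} = - \frac{4496}{32879} \approx -0.13674$)
$\sqrt{U + 17451} = \sqrt{- \frac{4496}{32879} + 17451} = \sqrt{\frac{573766933}{32879}} = \frac{\sqrt{384997612043}}{4697}$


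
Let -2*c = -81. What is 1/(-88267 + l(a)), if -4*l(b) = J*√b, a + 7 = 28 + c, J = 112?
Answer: -88267/7791015073 + 14*√246/7791015073 ≈ -1.1301e-5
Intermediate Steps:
c = 81/2 (c = -½*(-81) = 81/2 ≈ 40.500)
a = 123/2 (a = -7 + (28 + 81/2) = -7 + 137/2 = 123/2 ≈ 61.500)
l(b) = -28*√b
1/(-88267 + l(a)) = 1/(-88267 - 14*√246)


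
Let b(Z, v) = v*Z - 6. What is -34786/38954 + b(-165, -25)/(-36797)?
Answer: -720235984/716695169 ≈ -1.0049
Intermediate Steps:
b(Z, v) = -6 + Z*v (b(Z, v) = Z*v - 6 = -6 + Z*v)
-34786/38954 + b(-165, -25)/(-36797) = -34786/38954 + (-6 - 165*(-25))/(-36797) = -34786*1/38954 + (-6 + 4125)*(-1/36797) = -17393/19477 + 4119*(-1/36797) = -17393/19477 - 4119/36797 = -720235984/716695169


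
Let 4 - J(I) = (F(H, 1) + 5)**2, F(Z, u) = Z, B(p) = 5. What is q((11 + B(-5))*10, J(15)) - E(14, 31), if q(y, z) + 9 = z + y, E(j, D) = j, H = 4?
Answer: 60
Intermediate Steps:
J(I) = -77 (J(I) = 4 - (4 + 5)**2 = 4 - 1*9**2 = 4 - 1*81 = 4 - 81 = -77)
q(y, z) = -9 + y + z (q(y, z) = -9 + (z + y) = -9 + (y + z) = -9 + y + z)
q((11 + B(-5))*10, J(15)) - E(14, 31) = (-9 + (11 + 5)*10 - 77) - 1*14 = (-9 + 16*10 - 77) - 14 = (-9 + 160 - 77) - 14 = 74 - 14 = 60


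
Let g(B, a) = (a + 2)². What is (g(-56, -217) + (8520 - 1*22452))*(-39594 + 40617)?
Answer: 33035739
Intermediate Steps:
g(B, a) = (2 + a)²
(g(-56, -217) + (8520 - 1*22452))*(-39594 + 40617) = ((2 - 217)² + (8520 - 1*22452))*(-39594 + 40617) = ((-215)² + (8520 - 22452))*1023 = (46225 - 13932)*1023 = 32293*1023 = 33035739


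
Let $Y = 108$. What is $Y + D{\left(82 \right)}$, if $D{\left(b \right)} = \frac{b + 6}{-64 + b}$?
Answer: $\frac{1016}{9} \approx 112.89$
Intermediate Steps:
$D{\left(b \right)} = \frac{6 + b}{-64 + b}$
$Y + D{\left(82 \right)} = 108 + \frac{6 + 82}{-64 + 82} = 108 + \frac{1}{18} \cdot 88 = 108 + \frac{44}{9} = \frac{1016}{9}$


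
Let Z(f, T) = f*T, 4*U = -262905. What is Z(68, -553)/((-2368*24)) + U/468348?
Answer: 289091749/554524032 ≈ 0.52133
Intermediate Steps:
U = -262905/4 (U = (¼)*(-262905) = -262905/4 ≈ -65726.)
Z(f, T) = T*f
Z(68, -553)/((-2368*24)) + U/468348 = (-553*68)/((-2368*24)) - 262905/4/468348 = -37604/(-56832) - 262905/4*1/468348 = -37604*(-1/56832) - 87635/624464 = 9401/14208 - 87635/624464 = 289091749/554524032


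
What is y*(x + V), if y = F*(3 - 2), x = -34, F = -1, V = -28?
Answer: 62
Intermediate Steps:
y = -1 (y = -(3 - 2) = -1*1 = -1)
y*(x + V) = -(-34 - 28) = -1*(-62) = 62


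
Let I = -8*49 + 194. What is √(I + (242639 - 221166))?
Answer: 5*√851 ≈ 145.86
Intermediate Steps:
I = -198 (I = -392 + 194 = -198)
√(I + (242639 - 221166)) = √(-198 + (242639 - 221166)) = √(-198 + 21473) = √21275 = 5*√851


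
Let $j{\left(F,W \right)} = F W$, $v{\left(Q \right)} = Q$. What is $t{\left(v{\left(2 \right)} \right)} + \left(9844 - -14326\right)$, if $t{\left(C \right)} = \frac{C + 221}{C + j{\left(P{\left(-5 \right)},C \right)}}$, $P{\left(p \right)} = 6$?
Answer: $\frac{338603}{14} \approx 24186.0$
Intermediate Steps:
$t{\left(C \right)} = \frac{221 + C}{7 C}$ ($t{\left(C \right)} = \frac{C + 221}{C + 6 C} = \frac{221 + C}{7 C}$)
$t{\left(v{\left(2 \right)} \right)} + \left(9844 - -14326\right) = \frac{221 + 2}{7 \cdot 2} + \left(9844 - -14326\right) = \frac{1}{7} \cdot \frac{1}{2} \cdot 223 + \left(9844 + 14326\right) = \frac{223}{14} + 24170 = \frac{338603}{14}$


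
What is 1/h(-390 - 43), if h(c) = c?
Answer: -1/433 ≈ -0.0023095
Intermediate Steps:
1/h(-390 - 43) = 1/(-390 - 43) = 1/(-433) = -1/433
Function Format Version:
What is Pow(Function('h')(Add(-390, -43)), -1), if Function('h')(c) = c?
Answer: Rational(-1, 433) ≈ -0.0023095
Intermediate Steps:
Pow(Function('h')(Add(-390, -43)), -1) = Pow(Add(-390, -43), -1) = Pow(-433, -1) = Rational(-1, 433)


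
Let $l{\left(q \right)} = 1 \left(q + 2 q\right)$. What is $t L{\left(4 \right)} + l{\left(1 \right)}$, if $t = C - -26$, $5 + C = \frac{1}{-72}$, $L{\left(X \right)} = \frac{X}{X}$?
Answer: $\frac{1727}{72} \approx 23.986$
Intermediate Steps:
$L{\left(X \right)} = 1$
$C = - \frac{361}{72}$ ($C = -5 + \frac{1}{-72} = -5 - \frac{1}{72} = - \frac{361}{72} \approx -5.0139$)
$l{\left(q \right)} = 3 q$ ($l{\left(q \right)} = 1 \cdot 3 q = 3 q$)
$t = \frac{1511}{72}$ ($t = - \frac{361}{72} - -26 = - \frac{361}{72} + 26 = \frac{1511}{72} \approx 20.986$)
$t L{\left(4 \right)} + l{\left(1 \right)} = \frac{1511}{72} \cdot 1 + 3 \cdot 1 = \frac{1511}{72} + 3 = \frac{1727}{72}$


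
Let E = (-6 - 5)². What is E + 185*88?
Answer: 16401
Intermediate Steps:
E = 121 (E = (-11)² = 121)
E + 185*88 = 121 + 185*88 = 121 + 16280 = 16401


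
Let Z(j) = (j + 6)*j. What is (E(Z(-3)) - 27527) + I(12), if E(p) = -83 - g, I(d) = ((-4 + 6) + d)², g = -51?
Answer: -27363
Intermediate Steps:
I(d) = (2 + d)²
Z(j) = j*(6 + j) (Z(j) = (6 + j)*j = j*(6 + j))
E(p) = -32 (E(p) = -83 - 1*(-51) = -83 + 51 = -32)
(E(Z(-3)) - 27527) + I(12) = (-32 - 27527) + (2 + 12)² = -27559 + 14² = -27559 + 196 = -27363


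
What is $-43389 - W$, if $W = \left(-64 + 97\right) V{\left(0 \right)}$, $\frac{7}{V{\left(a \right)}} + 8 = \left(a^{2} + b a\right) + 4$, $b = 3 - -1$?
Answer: $- \frac{173325}{4} \approx -43331.0$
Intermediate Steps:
$b = 4$ ($b = 3 + 1 = 4$)
$V{\left(a \right)} = \frac{7}{-4 + a^{2} + 4 a}$ ($V{\left(a \right)} = \frac{7}{-8 + \left(\left(a^{2} + 4 a\right) + 4\right)} = \frac{7}{-8 + \left(4 + a^{2} + 4 a\right)} = \frac{7}{-4 + a^{2} + 4 a}$)
$W = - \frac{231}{4}$ ($W = \left(-64 + 97\right) \frac{7}{-4 + 0^{2} + 4 \cdot 0} = 33 \frac{7}{-4 + 0 + 0} = 33 \frac{7}{-4} = 33 \cdot 7 \left(- \frac{1}{4}\right) = 33 \left(- \frac{7}{4}\right) = - \frac{231}{4} \approx -57.75$)
$-43389 - W = -43389 - - \frac{231}{4} = -43389 + \frac{231}{4} = - \frac{173325}{4}$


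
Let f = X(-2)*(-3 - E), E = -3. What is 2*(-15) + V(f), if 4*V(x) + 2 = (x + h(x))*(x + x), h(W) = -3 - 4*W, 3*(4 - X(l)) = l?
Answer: -61/2 ≈ -30.500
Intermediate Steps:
X(l) = 4 - l/3
f = 0 (f = (4 - 1/3*(-2))*(-3 - 1*(-3)) = (4 + 2/3)*(-3 + 3) = (14/3)*0 = 0)
V(x) = -1/2 + x*(-3 - 3*x)/2 (V(x) = -1/2 + ((x + (-3 - 4*x))*(x + x))/4 = -1/2 + ((-3 - 3*x)*(2*x))/4 = -1/2 + (2*x*(-3 - 3*x))/4 = -1/2 + x*(-3 - 3*x)/2)
2*(-15) + V(f) = 2*(-15) + (-1/2 + (1/2)*0**2 - 1/2*0*(3 + 4*0)) = -30 + (-1/2 + (1/2)*0 - 1/2*0*(3 + 0)) = -30 + (-1/2 + 0 - 1/2*0*3) = -30 + (-1/2 + 0 + 0) = -30 - 1/2 = -61/2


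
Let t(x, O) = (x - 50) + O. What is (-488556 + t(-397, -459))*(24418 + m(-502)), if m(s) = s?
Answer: -11705973192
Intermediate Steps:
t(x, O) = -50 + O + x (t(x, O) = (-50 + x) + O = -50 + O + x)
(-488556 + t(-397, -459))*(24418 + m(-502)) = (-488556 + (-50 - 459 - 397))*(24418 - 502) = (-488556 - 906)*23916 = -489462*23916 = -11705973192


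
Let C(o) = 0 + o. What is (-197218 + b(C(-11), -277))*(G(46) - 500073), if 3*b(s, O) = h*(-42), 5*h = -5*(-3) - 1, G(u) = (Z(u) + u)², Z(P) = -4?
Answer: 491475190374/5 ≈ 9.8295e+10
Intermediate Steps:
C(o) = o
G(u) = (-4 + u)²
h = 14/5 (h = (-5*(-3) - 1)/5 = (15 - 1)/5 = (⅕)*14 = 14/5 ≈ 2.8000)
b(s, O) = -196/5 (b(s, O) = ((14/5)*(-42))/3 = (⅓)*(-588/5) = -196/5)
(-197218 + b(C(-11), -277))*(G(46) - 500073) = (-197218 - 196/5)*((-4 + 46)² - 500073) = -986286*(42² - 500073)/5 = -986286*(1764 - 500073)/5 = -986286/5*(-498309) = 491475190374/5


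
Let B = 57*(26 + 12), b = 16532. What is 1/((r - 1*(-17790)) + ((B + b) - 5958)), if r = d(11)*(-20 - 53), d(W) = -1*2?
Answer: 1/30676 ≈ 3.2599e-5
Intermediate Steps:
d(W) = -2
B = 2166 (B = 57*38 = 2166)
r = 146 (r = -2*(-20 - 53) = -2*(-73) = 146)
1/((r - 1*(-17790)) + ((B + b) - 5958)) = 1/((146 - 1*(-17790)) + ((2166 + 16532) - 5958)) = 1/((146 + 17790) + (18698 - 5958)) = 1/(17936 + 12740) = 1/30676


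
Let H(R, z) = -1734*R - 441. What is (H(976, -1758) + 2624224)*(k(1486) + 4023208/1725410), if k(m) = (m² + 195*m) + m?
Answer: 2008367978972740336/862705 ≈ 2.3280e+12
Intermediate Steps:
H(R, z) = -441 - 1734*R
k(m) = m² + 196*m
(H(976, -1758) + 2624224)*(k(1486) + 4023208/1725410) = ((-441 - 1734*976) + 2624224)*(1486*(196 + 1486) + 4023208/1725410) = ((-441 - 1692384) + 2624224)*(1486*1682 + 4023208*(1/1725410)) = (-1692825 + 2624224)*(2499452 + 2011604/862705) = 931399*(2156291749264/862705) = 2008367978972740336/862705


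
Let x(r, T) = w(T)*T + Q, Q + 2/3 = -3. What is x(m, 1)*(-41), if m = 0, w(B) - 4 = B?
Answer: -164/3 ≈ -54.667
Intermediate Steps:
Q = -11/3 (Q = -⅔ - 3 = -11/3 ≈ -3.6667)
w(B) = 4 + B
x(r, T) = -11/3 + T*(4 + T) (x(r, T) = (4 + T)*T - 11/3 = T*(4 + T) - 11/3 = -11/3 + T*(4 + T))
x(m, 1)*(-41) = (-11/3 + 1*(4 + 1))*(-41) = (-11/3 + 1*5)*(-41) = (-11/3 + 5)*(-41) = (4/3)*(-41) = -164/3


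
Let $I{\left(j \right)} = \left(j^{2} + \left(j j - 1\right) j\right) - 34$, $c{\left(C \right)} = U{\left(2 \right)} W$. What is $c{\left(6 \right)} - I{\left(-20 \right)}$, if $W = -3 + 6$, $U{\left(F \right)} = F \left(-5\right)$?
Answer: $7584$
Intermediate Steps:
$U{\left(F \right)} = - 5 F$
$W = 3$
$c{\left(C \right)} = -30$ ($c{\left(C \right)} = \left(-5\right) 2 \cdot 3 = \left(-10\right) 3 = -30$)
$I{\left(j \right)} = -34 + j^{2} + j \left(-1 + j^{2}\right)$ ($I{\left(j \right)} = \left(j^{2} + \left(j^{2} - 1\right) j\right) - 34 = \left(j^{2} + \left(-1 + j^{2}\right) j\right) - 34 = \left(j^{2} + j \left(-1 + j^{2}\right)\right) - 34 = -34 + j^{2} + j \left(-1 + j^{2}\right)$)
$c{\left(6 \right)} - I{\left(-20 \right)} = -30 - \left(-34 + \left(-20\right)^{2} + \left(-20\right)^{3} - -20\right) = -30 - \left(-34 + 400 - 8000 + 20\right) = -30 - -7614 = -30 + 7614 = 7584$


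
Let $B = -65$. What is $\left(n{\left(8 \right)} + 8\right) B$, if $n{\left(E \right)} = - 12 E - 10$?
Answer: $6370$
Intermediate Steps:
$n{\left(E \right)} = -10 - 12 E$
$\left(n{\left(8 \right)} + 8\right) B = \left(\left(-10 - 96\right) + 8\right) \left(-65\right) = \left(-106 + 8\right) \left(-65\right) = \left(-98\right) \left(-65\right) = 6370$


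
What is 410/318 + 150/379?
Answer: 101545/60261 ≈ 1.6851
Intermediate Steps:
410/318 + 150/379 = 410*(1/318) + 150*(1/379) = 205/159 + 150/379 = 101545/60261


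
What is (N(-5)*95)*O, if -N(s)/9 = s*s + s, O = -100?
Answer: 1710000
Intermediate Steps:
N(s) = -9*s - 9*s**2 (N(s) = -9*(s*s + s) = -9*(s**2 + s) = -9*(s + s**2) = -9*s - 9*s**2)
(N(-5)*95)*O = (-9*(-5)*(1 - 5)*95)*(-100) = (-9*(-5)*(-4)*95)*(-100) = -180*95*(-100) = -17100*(-100) = 1710000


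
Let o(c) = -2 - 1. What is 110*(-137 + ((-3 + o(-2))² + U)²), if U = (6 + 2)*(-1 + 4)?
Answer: 380930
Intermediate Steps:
o(c) = -3
U = 24 (U = 8*3 = 24)
110*(-137 + ((-3 + o(-2))² + U)²) = 110*(-137 + ((-3 - 3)² + 24)²) = 110*(-137 + ((-6)² + 24)²) = 110*(-137 + (36 + 24)²) = 110*(-137 + 60²) = 110*(-137 + 3600) = 110*3463 = 380930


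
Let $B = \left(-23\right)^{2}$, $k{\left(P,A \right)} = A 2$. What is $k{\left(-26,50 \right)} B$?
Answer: $52900$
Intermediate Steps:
$k{\left(P,A \right)} = 2 A$
$B = 529$
$k{\left(-26,50 \right)} B = 2 \cdot 50 \cdot 529 = 100 \cdot 529 = 52900$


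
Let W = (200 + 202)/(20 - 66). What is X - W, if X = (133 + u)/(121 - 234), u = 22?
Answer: 19148/2599 ≈ 7.3674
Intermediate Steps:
W = -201/23 (W = 402/(-46) = 402*(-1/46) = -201/23 ≈ -8.7391)
X = -155/113 (X = (133 + 22)/(121 - 234) = 155/(-113) = 155*(-1/113) = -155/113 ≈ -1.3717)
X - W = -155/113 - 1*(-201/23) = -155/113 + 201/23 = 19148/2599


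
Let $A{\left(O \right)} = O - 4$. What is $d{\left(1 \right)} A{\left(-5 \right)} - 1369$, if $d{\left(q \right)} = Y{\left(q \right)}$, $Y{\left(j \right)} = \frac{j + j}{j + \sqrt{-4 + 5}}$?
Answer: $-1378$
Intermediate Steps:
$Y{\left(j \right)} = \frac{2 j}{1 + j}$ ($Y{\left(j \right)} = \frac{2 j}{j + \sqrt{1}} = \frac{2 j}{j + 1} = \frac{2 j}{1 + j}$)
$d{\left(q \right)} = \frac{2 q}{1 + q}$
$A{\left(O \right)} = -4 + O$ ($A{\left(O \right)} = O - 4 = -4 + O$)
$d{\left(1 \right)} A{\left(-5 \right)} - 1369 = 2 \cdot 1 \frac{1}{1 + 1} \left(-4 - 5\right) - 1369 = 2 \cdot 1 \cdot \frac{1}{2} \left(-9\right) - 1369 = 1 \left(-9\right) - 1369 = -9 - 1369 = -1378$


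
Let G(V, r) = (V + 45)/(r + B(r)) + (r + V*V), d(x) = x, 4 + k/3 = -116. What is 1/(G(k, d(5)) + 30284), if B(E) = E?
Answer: 2/319715 ≈ 6.2556e-6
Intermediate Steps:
k = -360 (k = -12 + 3*(-116) = -12 - 348 = -360)
G(V, r) = r + V² + (45 + V)/(2*r) (G(V, r) = (V + 45)/(r + r) + (r + V*V) = (45 + V)/((2*r)) + (r + V²) = (45 + V)*(1/(2*r)) + (r + V²) = (45 + V)/(2*r) + (r + V²) = r + V² + (45 + V)/(2*r))
1/(G(k, d(5)) + 30284) = 1/((5 + (-360)² + (45/2)/5 + (½)*(-360)/5) + 30284) = 1/((5 + 129600 + (45/2)*(⅕) + (½)*(-360)*(⅕)) + 30284) = 1/((5 + 129600 + 9/2 - 36) + 30284) = 1/(259147/2 + 30284) = 1/(319715/2) = 2/319715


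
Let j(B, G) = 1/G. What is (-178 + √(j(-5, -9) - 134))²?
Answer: (534 - I*√1207)²/9 ≈ 31550.0 - 4122.7*I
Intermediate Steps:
(-178 + √(j(-5, -9) - 134))² = (-178 + √(1/(-9) - 134))² = (-178 + √(-⅑ - 134))² = (-178 + √(-1207/9))² = (-178 + I*√1207/3)²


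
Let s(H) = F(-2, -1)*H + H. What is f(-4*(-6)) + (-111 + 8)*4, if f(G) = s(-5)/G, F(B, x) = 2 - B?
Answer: -9913/24 ≈ -413.04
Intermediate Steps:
s(H) = 5*H (s(H) = (2 - 1*(-2))*H + H = (2 + 2)*H + H = 4*H + H = 5*H)
f(G) = -25/G (f(G) = (5*(-5))/G = -25/G)
f(-4*(-6)) + (-111 + 8)*4 = -25/((-4*(-6))) + (-111 + 8)*4 = -25/24 - 103*4 = -25*1/24 - 412 = -25/24 - 412 = -9913/24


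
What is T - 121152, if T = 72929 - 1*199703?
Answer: -247926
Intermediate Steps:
T = -126774 (T = 72929 - 199703 = -126774)
T - 121152 = -126774 - 121152 = -247926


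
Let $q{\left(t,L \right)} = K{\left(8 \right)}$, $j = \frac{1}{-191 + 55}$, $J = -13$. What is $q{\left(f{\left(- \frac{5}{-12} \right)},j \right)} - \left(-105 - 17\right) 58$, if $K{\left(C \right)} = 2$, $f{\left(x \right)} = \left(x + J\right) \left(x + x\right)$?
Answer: $7078$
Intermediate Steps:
$f{\left(x \right)} = 2 x \left(-13 + x\right)$ ($f{\left(x \right)} = \left(x - 13\right) \left(x + x\right) = \left(-13 + x\right) 2 x = 2 x \left(-13 + x\right)$)
$j = - \frac{1}{136}$ ($j = \frac{1}{-136} = - \frac{1}{136} \approx -0.0073529$)
$q{\left(t,L \right)} = 2$
$q{\left(f{\left(- \frac{5}{-12} \right)},j \right)} - \left(-105 - 17\right) 58 = 2 - \left(-105 - 17\right) 58 = 2 - \left(-122\right) 58 = 2 - -7076 = 2 + 7076 = 7078$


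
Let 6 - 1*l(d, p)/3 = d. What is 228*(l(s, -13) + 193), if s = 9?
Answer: 41952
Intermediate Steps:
l(d, p) = 18 - 3*d
228*(l(s, -13) + 193) = 228*((18 - 3*9) + 193) = 228*((18 - 27) + 193) = 228*(-9 + 193) = 228*184 = 41952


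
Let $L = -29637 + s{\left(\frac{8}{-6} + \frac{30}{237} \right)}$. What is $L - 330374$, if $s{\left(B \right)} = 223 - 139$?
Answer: $-359927$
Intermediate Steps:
$s{\left(B \right)} = 84$
$L = -29553$ ($L = -29637 + 84 = -29553$)
$L - 330374 = -29553 - 330374 = -359927$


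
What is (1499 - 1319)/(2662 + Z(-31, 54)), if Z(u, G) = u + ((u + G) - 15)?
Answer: 180/2639 ≈ 0.068208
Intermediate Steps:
Z(u, G) = -15 + G + 2*u (Z(u, G) = u + ((G + u) - 15) = u + (-15 + G + u) = -15 + G + 2*u)
(1499 - 1319)/(2662 + Z(-31, 54)) = (1499 - 1319)/(2662 + (-15 + 54 + 2*(-31))) = 180/(2662 + (-15 + 54 - 62)) = 180/(2662 - 23) = 180/2639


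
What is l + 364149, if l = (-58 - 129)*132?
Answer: 339465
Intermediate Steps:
l = -24684 (l = -187*132 = -24684)
l + 364149 = -24684 + 364149 = 339465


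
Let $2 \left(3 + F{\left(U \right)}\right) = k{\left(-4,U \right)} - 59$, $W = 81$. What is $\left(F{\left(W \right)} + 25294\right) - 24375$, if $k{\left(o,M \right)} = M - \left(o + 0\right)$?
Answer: $929$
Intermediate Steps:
$k{\left(o,M \right)} = M - o$
$F{\left(U \right)} = - \frac{61}{2} + \frac{U}{2}$ ($F{\left(U \right)} = -3 + \frac{\left(U - -4\right) - 59}{2} = -3 + \frac{\left(U + 4\right) - 59}{2} = -3 + \frac{\left(4 + U\right) - 59}{2} = -3 + \frac{-55 + U}{2} = -3 + \left(- \frac{55}{2} + \frac{U}{2}\right) = - \frac{61}{2} + \frac{U}{2}$)
$\left(F{\left(W \right)} + 25294\right) - 24375 = \left(\left(- \frac{61}{2} + \frac{1}{2} \cdot 81\right) + 25294\right) - 24375 = \left(\left(- \frac{61}{2} + \frac{81}{2}\right) + 25294\right) - 24375 = \left(10 + 25294\right) - 24375 = 25304 - 24375 = 929$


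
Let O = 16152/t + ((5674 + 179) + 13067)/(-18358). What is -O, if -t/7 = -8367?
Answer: 135267844/179201617 ≈ 0.75484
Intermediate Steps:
t = 58569 (t = -7*(-8367) = 58569)
O = -135267844/179201617 (O = 16152/58569 + ((5674 + 179) + 13067)/(-18358) = 16152*(1/58569) + (5853 + 13067)*(-1/18358) = 5384/19523 + 18920*(-1/18358) = 5384/19523 - 9460/9179 = -135267844/179201617 ≈ -0.75484)
-O = -1*(-135267844/179201617) = 135267844/179201617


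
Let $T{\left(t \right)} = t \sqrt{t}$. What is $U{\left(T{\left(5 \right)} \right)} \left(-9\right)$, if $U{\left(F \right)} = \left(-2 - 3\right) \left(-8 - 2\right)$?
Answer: $-450$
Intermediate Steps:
$T{\left(t \right)} = t^{\frac{3}{2}}$
$U{\left(F \right)} = 50$ ($U{\left(F \right)} = \left(-5\right) \left(-10\right) = 50$)
$U{\left(T{\left(5 \right)} \right)} \left(-9\right) = 50 \left(-9\right) = -450$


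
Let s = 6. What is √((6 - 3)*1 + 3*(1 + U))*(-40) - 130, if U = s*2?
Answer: -130 - 40*√42 ≈ -389.23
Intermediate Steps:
U = 12 (U = 6*2 = 12)
√((6 - 3)*1 + 3*(1 + U))*(-40) - 130 = √((6 - 3)*1 + 3*(1 + 12))*(-40) - 130 = √(3*1 + 3*13)*(-40) - 130 = √(3 + 39)*(-40) - 130 = √42*(-40) - 130 = -40*√42 - 130 = -130 - 40*√42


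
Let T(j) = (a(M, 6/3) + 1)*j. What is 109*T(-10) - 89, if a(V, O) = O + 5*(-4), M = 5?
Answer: 18441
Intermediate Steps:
a(V, O) = -20 + O (a(V, O) = O - 20 = -20 + O)
T(j) = -17*j (T(j) = ((-20 + 6/3) + 1)*j = ((-20 + 6*(⅓)) + 1)*j = ((-20 + 2) + 1)*j = (-18 + 1)*j = -17*j)
109*T(-10) - 89 = 109*(-17*(-10)) - 89 = 109*170 - 89 = 18530 - 89 = 18441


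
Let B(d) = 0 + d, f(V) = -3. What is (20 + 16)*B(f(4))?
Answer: -108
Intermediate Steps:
B(d) = d
(20 + 16)*B(f(4)) = (20 + 16)*(-3) = 36*(-3) = -108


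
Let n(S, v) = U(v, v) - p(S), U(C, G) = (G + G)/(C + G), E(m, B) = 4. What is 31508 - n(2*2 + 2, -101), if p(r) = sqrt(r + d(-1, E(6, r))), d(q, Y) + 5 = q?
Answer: 31507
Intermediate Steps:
d(q, Y) = -5 + q
U(C, G) = 2*G/(C + G) (U(C, G) = (2*G)/(C + G) = 2*G/(C + G))
p(r) = sqrt(-6 + r) (p(r) = sqrt(r + (-5 - 1)) = sqrt(r - 6) = sqrt(-6 + r))
n(S, v) = 1 - sqrt(-6 + S) (n(S, v) = 2*v/(v + v) - sqrt(-6 + S) = 2*v/((2*v)) - sqrt(-6 + S) = 2*v*(1/(2*v)) - sqrt(-6 + S) = 1 - sqrt(-6 + S))
31508 - n(2*2 + 2, -101) = 31508 - (1 - sqrt(-6 + (2*2 + 2))) = 31508 - (1 - sqrt(-6 + (4 + 2))) = 31508 - (1 - sqrt(-6 + 6)) = 31508 - (1 - sqrt(0)) = 31508 - (1 - 1*0) = 31508 - (1 + 0) = 31508 - 1*1 = 31508 - 1 = 31507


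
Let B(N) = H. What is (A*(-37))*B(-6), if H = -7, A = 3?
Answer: 777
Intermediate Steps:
B(N) = -7
(A*(-37))*B(-6) = (3*(-37))*(-7) = -111*(-7) = 777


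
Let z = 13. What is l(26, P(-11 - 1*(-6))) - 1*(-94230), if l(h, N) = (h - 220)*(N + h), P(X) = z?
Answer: 86664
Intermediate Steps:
P(X) = 13
l(h, N) = (-220 + h)*(N + h)
l(26, P(-11 - 1*(-6))) - 1*(-94230) = (26**2 - 220*13 - 220*26 + 13*26) - 1*(-94230) = (676 - 2860 - 5720 + 338) + 94230 = -7566 + 94230 = 86664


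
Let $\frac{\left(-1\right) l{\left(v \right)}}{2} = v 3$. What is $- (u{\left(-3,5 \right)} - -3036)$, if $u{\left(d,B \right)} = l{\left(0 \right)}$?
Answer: $-3036$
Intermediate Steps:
$l{\left(v \right)} = - 6 v$ ($l{\left(v \right)} = - 2 v 3 = - 2 \cdot 3 v = - 6 v$)
$u{\left(d,B \right)} = 0$ ($u{\left(d,B \right)} = \left(-6\right) 0 = 0$)
$- (u{\left(-3,5 \right)} - -3036) = - (0 - -3036) = - (0 + 3036) = \left(-1\right) 3036 = -3036$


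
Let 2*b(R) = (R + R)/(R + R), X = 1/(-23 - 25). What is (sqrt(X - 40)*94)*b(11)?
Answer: 47*I*sqrt(5763)/12 ≈ 297.33*I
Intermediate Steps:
X = -1/48 (X = 1/(-48) = -1/48 ≈ -0.020833)
b(R) = 1/2 (b(R) = ((R + R)/(R + R))/2 = ((2*R)/((2*R)))/2 = ((2*R)*(1/(2*R)))/2 = (1/2)*1 = 1/2)
(sqrt(X - 40)*94)*b(11) = (sqrt(-1/48 - 40)*94)*(1/2) = (sqrt(-1921/48)*94)*(1/2) = ((I*sqrt(5763)/12)*94)*(1/2) = (47*I*sqrt(5763)/6)*(1/2) = 47*I*sqrt(5763)/12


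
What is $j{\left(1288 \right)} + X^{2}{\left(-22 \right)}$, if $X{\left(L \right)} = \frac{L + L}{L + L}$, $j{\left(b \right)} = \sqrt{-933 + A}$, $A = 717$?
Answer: $1 + 6 i \sqrt{6} \approx 1.0 + 14.697 i$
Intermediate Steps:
$j{\left(b \right)} = 6 i \sqrt{6}$ ($j{\left(b \right)} = \sqrt{-933 + 717} = \sqrt{-216} = 6 i \sqrt{6}$)
$X{\left(L \right)} = 1$ ($X{\left(L \right)} = \frac{2 L}{2 L} = 2 L \frac{1}{2 L} = 1$)
$j{\left(1288 \right)} + X^{2}{\left(-22 \right)} = 6 i \sqrt{6} + 1^{2} = 6 i \sqrt{6} + 1 = 1 + 6 i \sqrt{6}$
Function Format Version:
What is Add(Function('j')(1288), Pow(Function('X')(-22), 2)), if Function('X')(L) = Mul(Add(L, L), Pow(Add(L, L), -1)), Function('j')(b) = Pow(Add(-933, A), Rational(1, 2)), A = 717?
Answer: Add(1, Mul(6, I, Pow(6, Rational(1, 2)))) ≈ Add(1.0000, Mul(14.697, I))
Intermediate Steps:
Function('j')(b) = Mul(6, I, Pow(6, Rational(1, 2))) (Function('j')(b) = Pow(Add(-933, 717), Rational(1, 2)) = Pow(-216, Rational(1, 2)) = Mul(6, I, Pow(6, Rational(1, 2))))
Function('X')(L) = 1 (Function('X')(L) = Mul(Mul(2, L), Pow(Mul(2, L), -1)) = Mul(Mul(2, L), Mul(Rational(1, 2), Pow(L, -1))) = 1)
Add(Function('j')(1288), Pow(Function('X')(-22), 2)) = Add(Mul(6, I, Pow(6, Rational(1, 2))), Pow(1, 2)) = Add(Mul(6, I, Pow(6, Rational(1, 2))), 1) = Add(1, Mul(6, I, Pow(6, Rational(1, 2))))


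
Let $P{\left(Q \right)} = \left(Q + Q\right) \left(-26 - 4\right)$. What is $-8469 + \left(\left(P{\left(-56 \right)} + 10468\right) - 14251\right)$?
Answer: $-8892$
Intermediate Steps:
$P{\left(Q \right)} = - 60 Q$ ($P{\left(Q \right)} = 2 Q \left(-30\right) = - 60 Q$)
$-8469 + \left(\left(P{\left(-56 \right)} + 10468\right) - 14251\right) = -8469 + \left(\left(\left(-60\right) \left(-56\right) + 10468\right) - 14251\right) = -8469 + \left(\left(3360 + 10468\right) - 14251\right) = -8469 + \left(13828 - 14251\right) = -8469 - 423 = -8892$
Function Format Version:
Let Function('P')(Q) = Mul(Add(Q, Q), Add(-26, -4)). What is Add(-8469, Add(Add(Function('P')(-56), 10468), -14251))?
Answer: -8892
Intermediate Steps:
Function('P')(Q) = Mul(-60, Q) (Function('P')(Q) = Mul(Mul(2, Q), -30) = Mul(-60, Q))
Add(-8469, Add(Add(Function('P')(-56), 10468), -14251)) = Add(-8469, Add(Add(Mul(-60, -56), 10468), -14251)) = Add(-8469, Add(Add(3360, 10468), -14251)) = Add(-8469, Add(13828, -14251)) = Add(-8469, -423) = -8892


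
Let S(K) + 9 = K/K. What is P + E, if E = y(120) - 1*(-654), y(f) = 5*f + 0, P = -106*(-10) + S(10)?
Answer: 2306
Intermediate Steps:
S(K) = -8 (S(K) = -9 + K/K = -9 + 1 = -8)
P = 1052 (P = -106*(-10) - 8 = 1060 - 8 = 1052)
y(f) = 5*f
E = 1254 (E = 5*120 - 1*(-654) = 600 + 654 = 1254)
P + E = 1052 + 1254 = 2306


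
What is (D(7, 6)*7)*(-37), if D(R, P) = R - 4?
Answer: -777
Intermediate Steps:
D(R, P) = -4 + R
(D(7, 6)*7)*(-37) = ((-4 + 7)*7)*(-37) = (3*7)*(-37) = 21*(-37) = -777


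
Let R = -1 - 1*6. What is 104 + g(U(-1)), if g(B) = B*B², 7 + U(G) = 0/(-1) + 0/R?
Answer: -239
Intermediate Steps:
R = -7 (R = -1 - 6 = -7)
U(G) = -7 (U(G) = -7 + (0/(-1) + 0/(-7)) = -7 + (0*(-1) + 0*(-⅐)) = -7 + (0 + 0) = -7 + 0 = -7)
g(B) = B³
104 + g(U(-1)) = 104 + (-7)³ = 104 - 343 = -239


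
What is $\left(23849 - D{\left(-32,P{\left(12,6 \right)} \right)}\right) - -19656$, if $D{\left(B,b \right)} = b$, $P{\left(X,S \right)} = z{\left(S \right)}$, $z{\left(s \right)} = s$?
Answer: $43499$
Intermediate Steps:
$P{\left(X,S \right)} = S$
$\left(23849 - D{\left(-32,P{\left(12,6 \right)} \right)}\right) - -19656 = \left(23849 - 6\right) - -19656 = \left(23849 - 6\right) + 19656 = 23843 + 19656 = 43499$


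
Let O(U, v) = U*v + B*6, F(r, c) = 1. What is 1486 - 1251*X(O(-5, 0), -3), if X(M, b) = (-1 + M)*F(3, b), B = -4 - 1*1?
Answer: 40267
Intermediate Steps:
B = -5 (B = -4 - 1 = -5)
O(U, v) = -30 + U*v (O(U, v) = U*v - 5*6 = U*v - 30 = -30 + U*v)
X(M, b) = -1 + M (X(M, b) = (-1 + M)*1 = -1 + M)
1486 - 1251*X(O(-5, 0), -3) = 1486 - 1251*(-1 + (-30 - 5*0)) = 1486 - 1251*(-1 + (-30 + 0)) = 1486 - 1251*(-1 - 30) = 1486 - 1251*(-31) = 1486 + 38781 = 40267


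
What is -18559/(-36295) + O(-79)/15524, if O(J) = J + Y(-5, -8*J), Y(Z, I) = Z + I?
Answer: 76999894/140860895 ≈ 0.54664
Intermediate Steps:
Y(Z, I) = I + Z
O(J) = -5 - 7*J (O(J) = J + (-8*J - 5) = J + (-5 - 8*J) = -5 - 7*J)
-18559/(-36295) + O(-79)/15524 = -18559/(-36295) + (-5 - 7*(-79))/15524 = -18559*(-1/36295) + (-5 + 553)*(1/15524) = 18559/36295 + 548*(1/15524) = 18559/36295 + 137/3881 = 76999894/140860895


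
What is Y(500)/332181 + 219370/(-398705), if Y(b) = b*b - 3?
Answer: 5360901583/26488445121 ≈ 0.20239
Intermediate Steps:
Y(b) = -3 + b² (Y(b) = b² - 3 = -3 + b²)
Y(500)/332181 + 219370/(-398705) = (-3 + 500²)/332181 + 219370/(-398705) = (-3 + 250000)*(1/332181) + 219370*(-1/398705) = 249997*(1/332181) - 43874/79741 = 249997/332181 - 43874/79741 = 5360901583/26488445121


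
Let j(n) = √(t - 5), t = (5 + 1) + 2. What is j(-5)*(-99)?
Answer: -99*√3 ≈ -171.47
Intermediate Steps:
t = 8 (t = 6 + 2 = 8)
j(n) = √3 (j(n) = √(8 - 5) = √3)
j(-5)*(-99) = √3*(-99) = -99*√3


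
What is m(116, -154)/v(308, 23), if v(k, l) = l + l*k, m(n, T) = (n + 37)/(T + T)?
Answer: -51/729652 ≈ -6.9896e-5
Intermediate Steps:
m(n, T) = (37 + n)/(2*T) (m(n, T) = (37 + n)/((2*T)) = (37 + n)*(1/(2*T)) = (37 + n)/(2*T))
v(k, l) = l + k*l
m(116, -154)/v(308, 23) = ((½)*(37 + 116)/(-154))/((23*(1 + 308))) = ((½)*(-1/154)*153)/((23*309)) = -153/308/7107 = -153/308*1/7107 = -51/729652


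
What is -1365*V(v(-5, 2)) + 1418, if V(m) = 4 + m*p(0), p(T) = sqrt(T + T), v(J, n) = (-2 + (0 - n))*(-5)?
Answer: -4042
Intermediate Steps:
v(J, n) = 10 + 5*n (v(J, n) = (-2 - n)*(-5) = 10 + 5*n)
p(T) = sqrt(2)*sqrt(T) (p(T) = sqrt(2*T) = sqrt(2)*sqrt(T))
V(m) = 4 (V(m) = 4 + m*(sqrt(2)*sqrt(0)) = 4 + m*(sqrt(2)*0) = 4 + m*0 = 4 + 0 = 4)
-1365*V(v(-5, 2)) + 1418 = -1365*4 + 1418 = -5460 + 1418 = -4042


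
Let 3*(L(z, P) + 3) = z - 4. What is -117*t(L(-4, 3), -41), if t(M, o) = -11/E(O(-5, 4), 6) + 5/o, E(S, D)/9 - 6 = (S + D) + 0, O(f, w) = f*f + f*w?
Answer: 15808/697 ≈ 22.680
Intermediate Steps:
O(f, w) = f² + f*w
E(S, D) = 54 + 9*D + 9*S (E(S, D) = 54 + 9*((S + D) + 0) = 54 + 9*((D + S) + 0) = 54 + 9*(D + S) = 54 + (9*D + 9*S) = 54 + 9*D + 9*S)
L(z, P) = -13/3 + z/3 (L(z, P) = -3 + (z - 4)/3 = -3 + (-4 + z)/3 = -3 + (-4/3 + z/3) = -13/3 + z/3)
t(M, o) = -11/153 + 5/o (t(M, o) = -11/(54 + 9*6 + 9*(-5*(-5 + 4))) + 5/o = -11/(54 + 54 + 9*(-5*(-1))) + 5/o = -11/(54 + 54 + 9*5) + 5/o = -11/(54 + 54 + 45) + 5/o = -11/153 + 5/o)
-117*t(L(-4, 3), -41) = -117*(-11/153 + 5/(-41)) = -117*(-11/153 + 5*(-1/41)) = -117*(-11/153 - 5/41) = -117*(-1216/6273) = 15808/697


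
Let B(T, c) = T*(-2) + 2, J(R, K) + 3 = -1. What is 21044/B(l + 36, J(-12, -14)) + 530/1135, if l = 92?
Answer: -2375032/28829 ≈ -82.383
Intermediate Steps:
J(R, K) = -4 (J(R, K) = -3 - 1 = -4)
B(T, c) = 2 - 2*T (B(T, c) = -2*T + 2 = 2 - 2*T)
21044/B(l + 36, J(-12, -14)) + 530/1135 = 21044/(2 - 2*(92 + 36)) + 530/1135 = 21044/(2 - 2*128) + 530*(1/1135) = 21044/(2 - 256) + 106/227 = 21044/(-254) + 106/227 = 21044*(-1/254) + 106/227 = -10522/127 + 106/227 = -2375032/28829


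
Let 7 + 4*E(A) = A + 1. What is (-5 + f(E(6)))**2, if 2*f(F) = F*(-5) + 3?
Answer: 49/4 ≈ 12.250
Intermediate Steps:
E(A) = -3/2 + A/4 (E(A) = -7/4 + (A + 1)/4 = -7/4 + (1 + A)/4 = -7/4 + (1/4 + A/4) = -3/2 + A/4)
f(F) = 3/2 - 5*F/2 (f(F) = (F*(-5) + 3)/2 = (-5*F + 3)/2 = (3 - 5*F)/2 = 3/2 - 5*F/2)
(-5 + f(E(6)))**2 = (-5 + (3/2 - 5*(-3/2 + (1/4)*6)/2))**2 = (-5 + (3/2 - 5*(-3/2 + 3/2)/2))**2 = (-5 + (3/2 - 5/2*0))**2 = (-5 + (3/2 + 0))**2 = (-5 + 3/2)**2 = (-7/2)**2 = 49/4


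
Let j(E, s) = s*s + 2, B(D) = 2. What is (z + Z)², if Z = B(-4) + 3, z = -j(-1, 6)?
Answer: 1089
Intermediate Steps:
j(E, s) = 2 + s² (j(E, s) = s² + 2 = 2 + s²)
z = -38 (z = -(2 + 6²) = -(2 + 36) = -1*38 = -38)
Z = 5 (Z = 2 + 3 = 5)
(z + Z)² = (-38 + 5)² = (-33)² = 1089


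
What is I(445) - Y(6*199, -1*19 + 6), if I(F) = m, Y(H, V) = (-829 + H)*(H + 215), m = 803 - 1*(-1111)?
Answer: -512371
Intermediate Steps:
m = 1914 (m = 803 + 1111 = 1914)
Y(H, V) = (-829 + H)*(215 + H)
I(F) = 1914
I(445) - Y(6*199, -1*19 + 6) = 1914 - (-178235 + (6*199)² - 3684*199) = 1914 - (-178235 + 1194² - 614*1194) = 1914 - (-178235 + 1425636 - 733116) = 1914 - 1*514285 = 1914 - 514285 = -512371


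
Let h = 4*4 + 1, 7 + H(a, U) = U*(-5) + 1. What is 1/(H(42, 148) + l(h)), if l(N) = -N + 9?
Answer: -1/754 ≈ -0.0013263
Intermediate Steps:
H(a, U) = -6 - 5*U (H(a, U) = -7 + (U*(-5) + 1) = -7 + (-5*U + 1) = -7 + (1 - 5*U) = -6 - 5*U)
h = 17 (h = 16 + 1 = 17)
l(N) = 9 - N
1/(H(42, 148) + l(h)) = 1/((-6 - 5*148) + (9 - 1*17)) = 1/((-6 - 740) + (9 - 17)) = 1/(-746 - 8) = 1/(-754) = -1/754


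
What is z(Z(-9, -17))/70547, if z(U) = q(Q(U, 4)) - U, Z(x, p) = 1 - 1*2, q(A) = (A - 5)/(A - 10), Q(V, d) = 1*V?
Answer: 17/776017 ≈ 2.1907e-5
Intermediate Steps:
Q(V, d) = V
q(A) = (-5 + A)/(-10 + A)
Z(x, p) = -1 (Z(x, p) = 1 - 2 = -1)
z(U) = -U + (-5 + U)/(-10 + U) (z(U) = (-5 + U)/(-10 + U) - U = -U + (-5 + U)/(-10 + U))
z(Z(-9, -17))/70547 = ((-5 - 1 - 1*(-1)*(-10 - 1))/(-10 - 1))/70547 = ((-5 - 1 - 1*(-1)*(-11))/(-11))*(1/70547) = -(-5 - 1 - 11)/11*(1/70547) = -1/11*(-17)*(1/70547) = (17/11)*(1/70547) = 17/776017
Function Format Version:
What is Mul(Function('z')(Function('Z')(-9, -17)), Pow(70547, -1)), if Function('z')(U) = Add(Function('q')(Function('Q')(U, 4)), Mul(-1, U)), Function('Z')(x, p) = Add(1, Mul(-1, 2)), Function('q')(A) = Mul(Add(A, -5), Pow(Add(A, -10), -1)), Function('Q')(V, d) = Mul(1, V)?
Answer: Rational(17, 776017) ≈ 2.1907e-5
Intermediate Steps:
Function('Q')(V, d) = V
Function('q')(A) = Mul(Pow(Add(-10, A), -1), Add(-5, A)) (Function('q')(A) = Mul(Add(-5, A), Pow(Add(-10, A), -1)) = Mul(Pow(Add(-10, A), -1), Add(-5, A)))
Function('Z')(x, p) = -1 (Function('Z')(x, p) = Add(1, -2) = -1)
Function('z')(U) = Add(Mul(-1, U), Mul(Pow(Add(-10, U), -1), Add(-5, U))) (Function('z')(U) = Add(Mul(Pow(Add(-10, U), -1), Add(-5, U)), Mul(-1, U)) = Add(Mul(-1, U), Mul(Pow(Add(-10, U), -1), Add(-5, U))))
Mul(Function('z')(Function('Z')(-9, -17)), Pow(70547, -1)) = Mul(Mul(Pow(Add(-10, -1), -1), Add(-5, -1, Mul(-1, -1, Add(-10, -1)))), Pow(70547, -1)) = Mul(Mul(Pow(-11, -1), Add(-5, -1, Mul(-1, -1, -11))), Rational(1, 70547)) = Mul(Mul(Rational(-1, 11), Add(-5, -1, -11)), Rational(1, 70547)) = Mul(Mul(Rational(-1, 11), -17), Rational(1, 70547)) = Mul(Rational(17, 11), Rational(1, 70547)) = Rational(17, 776017)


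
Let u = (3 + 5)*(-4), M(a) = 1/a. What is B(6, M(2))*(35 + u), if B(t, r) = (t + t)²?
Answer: 432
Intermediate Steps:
M(a) = 1/a
B(t, r) = 4*t² (B(t, r) = (2*t)² = 4*t²)
u = -32 (u = 8*(-4) = -32)
B(6, M(2))*(35 + u) = (4*6²)*(35 - 32) = (4*36)*3 = 144*3 = 432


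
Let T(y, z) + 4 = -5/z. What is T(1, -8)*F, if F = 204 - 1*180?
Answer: -81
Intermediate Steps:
T(y, z) = -4 - 5/z
F = 24 (F = 204 - 180 = 24)
T(1, -8)*F = (-4 - 5/(-8))*24 = (-4 - 5*(-⅛))*24 = (-4 + 5/8)*24 = -27/8*24 = -81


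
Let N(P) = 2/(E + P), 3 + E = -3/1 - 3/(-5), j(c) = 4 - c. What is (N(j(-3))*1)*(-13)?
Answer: -65/4 ≈ -16.250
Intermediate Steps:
E = -27/5 (E = -3 + (-3/1 - 3/(-5)) = -3 + (-3*1 - 3*(-⅕)) = -3 + (-3 + ⅗) = -3 - 12/5 = -27/5 ≈ -5.4000)
N(P) = 2/(-27/5 + P)
(N(j(-3))*1)*(-13) = ((10/(-27 + 5*(4 - 1*(-3))))*1)*(-13) = ((10/(-27 + 5*(4 + 3)))*1)*(-13) = ((10/(-27 + 5*7))*1)*(-13) = ((10/(-27 + 35))*1)*(-13) = ((10/8)*1)*(-13) = ((10*(⅛))*1)*(-13) = ((5/4)*1)*(-13) = (5/4)*(-13) = -65/4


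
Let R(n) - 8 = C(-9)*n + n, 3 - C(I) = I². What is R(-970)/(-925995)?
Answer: -74698/925995 ≈ -0.080668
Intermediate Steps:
C(I) = 3 - I²
R(n) = 8 - 77*n (R(n) = 8 + ((3 - 1*(-9)²)*n + n) = 8 + ((3 - 1*81)*n + n) = 8 + ((3 - 81)*n + n) = 8 + (-78*n + n) = 8 - 77*n)
R(-970)/(-925995) = (8 - 77*(-970))/(-925995) = (8 + 74690)*(-1/925995) = 74698*(-1/925995) = -74698/925995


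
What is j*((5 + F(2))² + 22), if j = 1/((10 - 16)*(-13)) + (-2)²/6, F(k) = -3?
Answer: 53/3 ≈ 17.667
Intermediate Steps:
j = 53/78 (j = -1/13/(-6) + 4*(⅙) = -⅙*(-1/13) + ⅔ = 1/78 + ⅔ = 53/78 ≈ 0.67949)
j*((5 + F(2))² + 22) = 53*((5 - 3)² + 22)/78 = 53*(2² + 22)/78 = 53*(4 + 22)/78 = (53/78)*26 = 53/3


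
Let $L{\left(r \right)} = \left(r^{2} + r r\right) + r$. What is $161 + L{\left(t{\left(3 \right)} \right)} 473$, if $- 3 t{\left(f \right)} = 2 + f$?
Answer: $\frac{18004}{9} \approx 2000.4$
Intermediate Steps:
$t{\left(f \right)} = - \frac{2}{3} - \frac{f}{3}$ ($t{\left(f \right)} = - \frac{2 + f}{3} = - \frac{2}{3} - \frac{f}{3}$)
$L{\left(r \right)} = r + 2 r^{2}$ ($L{\left(r \right)} = \left(r^{2} + r^{2}\right) + r = 2 r^{2} + r = r + 2 r^{2}$)
$161 + L{\left(t{\left(3 \right)} \right)} 473 = 161 + \left(- \frac{2}{3} - 1\right) \left(1 + 2 \left(- \frac{2}{3} - 1\right)\right) 473 = 161 + - \frac{5 \left(1 + 2 \left(- \frac{5}{3}\right)\right)}{3} \cdot 473 = 161 + - \frac{5 \left(1 - \frac{10}{3}\right)}{3} \cdot 473 = 161 + \left(- \frac{5}{3}\right) \left(- \frac{7}{3}\right) 473 = 161 + \frac{35}{9} \cdot 473 = 161 + \frac{16555}{9} = \frac{18004}{9}$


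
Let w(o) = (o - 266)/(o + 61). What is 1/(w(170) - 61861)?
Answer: -77/4763329 ≈ -1.6165e-5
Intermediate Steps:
w(o) = (-266 + o)/(61 + o)
1/(w(170) - 61861) = 1/((-266 + 170)/(61 + 170) - 61861) = 1/(-96/231 - 61861) = 1/((1/231)*(-96) - 61861) = 1/(-32/77 - 61861) = 1/(-4763329/77) = -77/4763329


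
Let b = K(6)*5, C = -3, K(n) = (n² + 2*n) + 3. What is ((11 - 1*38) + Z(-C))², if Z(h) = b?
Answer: 51984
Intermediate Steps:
K(n) = 3 + n² + 2*n
b = 255 (b = (3 + 6² + 2*6)*5 = (3 + 36 + 12)*5 = 51*5 = 255)
Z(h) = 255
((11 - 1*38) + Z(-C))² = ((11 - 1*38) + 255)² = ((11 - 38) + 255)² = (-27 + 255)² = 228² = 51984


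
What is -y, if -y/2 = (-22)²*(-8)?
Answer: -7744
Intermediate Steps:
y = 7744 (y = -2*(-22)²*(-8) = -968*(-8) = -2*(-3872) = 7744)
-y = -1*7744 = -7744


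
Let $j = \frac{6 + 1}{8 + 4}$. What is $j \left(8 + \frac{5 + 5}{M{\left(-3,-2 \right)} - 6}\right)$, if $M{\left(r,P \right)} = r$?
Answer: $\frac{217}{54} \approx 4.0185$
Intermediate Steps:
$j = \frac{7}{12} \approx 0.58333$
$j \left(8 + \frac{5 + 5}{M{\left(-3,-2 \right)} - 6}\right) = \frac{7 \left(8 + \frac{5 + 5}{-3 - 6}\right)}{12} = \frac{7 \left(8 + \frac{10}{-9}\right)}{12} = \frac{7 \left(8 + 10 \left(- \frac{1}{9}\right)\right)}{12} = \frac{7 \left(8 - \frac{10}{9}\right)}{12} = \frac{7}{12} \cdot \frac{62}{9} = \frac{217}{54}$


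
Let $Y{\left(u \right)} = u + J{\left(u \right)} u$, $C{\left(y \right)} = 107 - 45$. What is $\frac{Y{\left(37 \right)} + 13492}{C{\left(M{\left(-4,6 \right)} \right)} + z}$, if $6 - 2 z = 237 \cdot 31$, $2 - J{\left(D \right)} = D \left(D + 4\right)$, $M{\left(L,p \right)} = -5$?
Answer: $\frac{85052}{7217} \approx 11.785$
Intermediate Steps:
$C{\left(y \right)} = 62$
$J{\left(D \right)} = 2 - D \left(4 + D\right)$ ($J{\left(D \right)} = 2 - D \left(D + 4\right) = 2 - D \left(4 + D\right)$)
$Y{\left(u \right)} = u + u \left(2 - u^{2} - 4 u\right)$ ($Y{\left(u \right)} = u + \left(2 - u^{2} - 4 u\right) u = u + u \left(2 - u^{2} - 4 u\right)$)
$z = - \frac{7341}{2}$ ($z = 3 - \frac{237 \cdot 31}{2} = 3 - \frac{7347}{2} = - \frac{7341}{2} \approx -3670.5$)
$\frac{Y{\left(37 \right)} + 13492}{C{\left(M{\left(-4,6 \right)} \right)} + z} = \frac{37 \left(3 - 37^{2} - 148\right) + 13492}{62 - \frac{7341}{2}} = \frac{37 \left(3 - 1369 - 148\right) + 13492}{- \frac{7217}{2}} = \left(37 \left(3 - 1369 - 148\right) + 13492\right) \left(- \frac{2}{7217}\right) = \left(37 \left(-1514\right) + 13492\right) \left(- \frac{2}{7217}\right) = \left(-56018 + 13492\right) \left(- \frac{2}{7217}\right) = \left(-42526\right) \left(- \frac{2}{7217}\right) = \frac{85052}{7217}$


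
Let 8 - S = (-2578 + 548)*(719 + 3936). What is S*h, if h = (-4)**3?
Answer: -604778112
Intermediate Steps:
S = 9449658 (S = 8 - (-2578 + 548)*(719 + 3936) = 8 - (-2030)*4655 = 8 - 1*(-9449650) = 8 + 9449650 = 9449658)
h = -64
S*h = 9449658*(-64) = -604778112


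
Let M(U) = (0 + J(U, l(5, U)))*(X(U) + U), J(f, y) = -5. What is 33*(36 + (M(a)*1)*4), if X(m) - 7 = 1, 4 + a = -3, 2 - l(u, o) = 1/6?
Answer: 528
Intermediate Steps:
l(u, o) = 11/6 (l(u, o) = 2 - 1/6 = 2 - 1*⅙ = 2 - ⅙ = 11/6)
a = -7 (a = -4 - 3 = -7)
X(m) = 8 (X(m) = 7 + 1 = 8)
M(U) = -40 - 5*U (M(U) = (0 - 5)*(8 + U) = -5*(8 + U) = -40 - 5*U)
33*(36 + (M(a)*1)*4) = 33*(36 + ((-40 - 5*(-7))*1)*4) = 33*(36 + ((-40 + 35)*1)*4) = 33*(36 - 5*1*4) = 33*(36 - 5*4) = 33*(36 - 20) = 33*16 = 528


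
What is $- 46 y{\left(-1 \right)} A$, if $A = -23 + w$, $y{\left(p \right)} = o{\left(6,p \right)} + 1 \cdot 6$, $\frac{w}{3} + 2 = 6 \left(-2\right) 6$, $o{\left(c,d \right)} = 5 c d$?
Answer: $-270480$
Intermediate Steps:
$o{\left(c,d \right)} = 5 c d$
$w = -222$ ($w = -6 + 3 \cdot 6 \left(-2\right) 6 = -6 + 3 \left(\left(-12\right) 6\right) = -6 + 3 \left(-72\right) = -6 - 216 = -222$)
$y{\left(p \right)} = 6 + 30 p$ ($y{\left(p \right)} = 5 \cdot 6 p + 1 \cdot 6 = 30 p + 6 = 6 + 30 p$)
$A = -245$ ($A = -23 - 222 = -245$)
$- 46 y{\left(-1 \right)} A = - 46 \left(6 + 30 \left(-1\right)\right) \left(-245\right) = - 46 \left(6 - 30\right) \left(-245\right) = \left(-46\right) \left(-24\right) \left(-245\right) = 1104 \left(-245\right) = -270480$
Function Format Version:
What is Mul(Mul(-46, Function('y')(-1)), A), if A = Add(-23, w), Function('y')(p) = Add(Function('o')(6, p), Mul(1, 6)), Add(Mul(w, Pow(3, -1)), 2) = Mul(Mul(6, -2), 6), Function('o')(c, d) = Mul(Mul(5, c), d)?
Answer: -270480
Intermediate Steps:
Function('o')(c, d) = Mul(5, c, d)
w = -222 (w = Add(-6, Mul(3, Mul(Mul(6, -2), 6))) = Add(-6, Mul(3, Mul(-12, 6))) = Add(-6, Mul(3, -72)) = Add(-6, -216) = -222)
Function('y')(p) = Add(6, Mul(30, p)) (Function('y')(p) = Add(Mul(5, 6, p), Mul(1, 6)) = Add(Mul(30, p), 6) = Add(6, Mul(30, p)))
A = -245 (A = Add(-23, -222) = -245)
Mul(Mul(-46, Function('y')(-1)), A) = Mul(Mul(-46, Add(6, Mul(30, -1))), -245) = Mul(Mul(-46, Add(6, -30)), -245) = Mul(Mul(-46, -24), -245) = Mul(1104, -245) = -270480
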